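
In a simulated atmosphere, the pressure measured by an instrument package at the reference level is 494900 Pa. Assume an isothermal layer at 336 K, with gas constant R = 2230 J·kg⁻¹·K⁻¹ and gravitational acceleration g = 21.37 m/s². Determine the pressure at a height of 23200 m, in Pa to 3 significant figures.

P ≈ 255000 Pa

Scale height: H = RT/g = 2230 × 336 / 21.37 = 35062 m.
Barometric formula: P = P₀ exp(−z/H).
z/H = 23200/35062 = 0.66169; exp(−0.66169) = 0.51598.
P = 494900 × 0.51598 = 255360 Pa.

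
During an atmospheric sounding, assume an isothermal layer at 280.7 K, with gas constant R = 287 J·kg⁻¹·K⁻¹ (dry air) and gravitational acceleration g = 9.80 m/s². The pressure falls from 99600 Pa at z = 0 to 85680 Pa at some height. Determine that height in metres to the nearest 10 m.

Scale height: H = RT/g = 287 × 280.7 / 9.80 = 8220.5 m.
Invert the barometric formula: z = H ln(P₀/P).
P₀/P = 99600/85680 = 1.1625; ln(1.1625) = 0.15057.
z = 8220.5 × 0.15057 = 1237.8 m.

z ≈ 1240 m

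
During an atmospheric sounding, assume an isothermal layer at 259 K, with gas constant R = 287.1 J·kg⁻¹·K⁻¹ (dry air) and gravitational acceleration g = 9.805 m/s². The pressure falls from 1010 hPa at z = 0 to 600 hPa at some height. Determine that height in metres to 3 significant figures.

z ≈ 3950 m

Scale height: H = RT/g = 287.1 × 259 / 9.805 = 7583.8 m.
Invert the barometric formula: z = H ln(P₀/P).
P₀/P = 1010/600 = 1.6833; ln(1.6833) = 0.52076.
z = 7583.8 × 0.52076 = 3949.3 m.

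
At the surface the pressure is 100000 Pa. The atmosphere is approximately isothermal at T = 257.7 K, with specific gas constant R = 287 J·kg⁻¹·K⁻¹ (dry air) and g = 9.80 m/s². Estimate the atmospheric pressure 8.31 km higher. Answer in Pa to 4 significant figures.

Scale height: H = RT/g = 287 × 257.7 / 9.80 = 7546.9 m.
Barometric formula: P = P₀ exp(−z/H).
z/H = 8310.0/7546.9 = 1.1011; exp(−1.1011) = 0.33251.
P = 100000 × 0.33251 = 33251 Pa.

P ≈ 33250 Pa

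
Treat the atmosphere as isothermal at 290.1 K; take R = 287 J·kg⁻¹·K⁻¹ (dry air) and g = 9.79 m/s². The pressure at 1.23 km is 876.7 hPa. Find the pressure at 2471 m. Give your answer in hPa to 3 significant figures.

Scale height: H = RT/g = 287 × 290.1 / 9.79 = 8504.5 m.
Between two levels, P₂ = P₁ exp(−Δz/H) with Δz = z₂ − z₁.
Δz = 2471.0 − 1230.0 = 1241.0 m; Δz/H = 1241.0/8504.5 = 0.14592.
P₂ = 876.7 × exp(−0.14592) = 876.7 × 0.86423 = 757.67 hPa.

P ≈ 758 hPa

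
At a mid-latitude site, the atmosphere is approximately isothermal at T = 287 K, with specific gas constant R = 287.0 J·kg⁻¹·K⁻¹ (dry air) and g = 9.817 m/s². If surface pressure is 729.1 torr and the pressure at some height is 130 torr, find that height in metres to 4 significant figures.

z ≈ 14470 m

Scale height: H = RT/g = 287.0 × 287 / 9.817 = 8390.4 m.
Invert the barometric formula: z = H ln(P₀/P).
P₀/P = 729.1/130 = 5.6085; ln(5.6085) = 1.7243.
z = 8390.4 × 1.7243 = 14468 m.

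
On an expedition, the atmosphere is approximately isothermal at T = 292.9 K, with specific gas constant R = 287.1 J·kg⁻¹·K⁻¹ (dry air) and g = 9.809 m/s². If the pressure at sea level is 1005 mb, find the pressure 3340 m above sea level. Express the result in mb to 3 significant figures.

P ≈ 681 mb

Scale height: H = RT/g = 287.1 × 292.9 / 9.809 = 8572.9 m.
Barometric formula: P = P₀ exp(−z/H).
z/H = 3340.0/8572.9 = 0.38960; exp(−0.38960) = 0.67733.
P = 1005 × 0.67733 = 680.72 mb.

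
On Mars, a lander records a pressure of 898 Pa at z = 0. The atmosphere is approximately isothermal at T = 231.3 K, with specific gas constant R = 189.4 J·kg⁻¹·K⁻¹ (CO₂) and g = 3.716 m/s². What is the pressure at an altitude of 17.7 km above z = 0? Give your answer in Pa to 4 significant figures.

P ≈ 200.1 Pa

Scale height: H = RT/g = 189.4 × 231.3 / 3.716 = 11789 m.
Barometric formula: P = P₀ exp(−z/H).
z/H = 17700/11789 = 1.5014; exp(−1.5014) = 0.22282.
P = 898 × 0.22282 = 200.09 Pa.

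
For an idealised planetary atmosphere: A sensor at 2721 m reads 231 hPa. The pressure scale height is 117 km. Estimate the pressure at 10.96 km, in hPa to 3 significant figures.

P ≈ 215 hPa

Between two levels, P₂ = P₁ exp(−Δz/H) with Δz = z₂ − z₁.
Δz = 10960 − 2721.0 = 8239.0 m; Δz/H = 8239.0/117000 = 0.070419.
P₂ = 231 × exp(−0.070419) = 231 × 0.93200 = 215.29 hPa.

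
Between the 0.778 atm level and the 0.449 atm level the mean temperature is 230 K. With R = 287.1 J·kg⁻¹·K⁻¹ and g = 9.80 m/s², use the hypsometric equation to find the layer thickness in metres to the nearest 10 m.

Δz ≈ 3700 m

Hypsometric equation: Δz = (R T̄/g) ln(P₁/P₂).
R T̄/g = 287.1 × 230 / 9.80 = 6738.1 m.
ln(0.778/0.449) = ln(1.7327) = 0.54968.
Δz = 6738.1 × 0.54968 = 3703.8 m.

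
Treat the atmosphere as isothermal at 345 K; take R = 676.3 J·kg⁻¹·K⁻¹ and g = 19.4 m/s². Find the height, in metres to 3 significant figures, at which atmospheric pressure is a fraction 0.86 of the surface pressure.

Scale height: H = RT/g = 676.3 × 345 / 19.4 = 12027 m.
Set P/P₀ = exp(−z/H) = 0.86, so z = −H ln(0.86).
−ln(0.86) = 0.15082; z = 12027 × 0.15082 = 1813.9 m.

z ≈ 1810 m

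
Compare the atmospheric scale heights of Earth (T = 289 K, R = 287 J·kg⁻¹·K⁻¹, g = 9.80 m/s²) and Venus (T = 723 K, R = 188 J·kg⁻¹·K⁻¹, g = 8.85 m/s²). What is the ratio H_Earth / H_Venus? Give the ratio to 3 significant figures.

H = RT/g for each body.
H_Earth = 287 × 289 / 9.80 = 8463.6 m.
H_Venus = 188 × 723 / 8.85 = 15359 m.
H_Earth/H_Venus = 8463.6/15359 = 0.55105.

H_Earth/H_Venus ≈ 0.551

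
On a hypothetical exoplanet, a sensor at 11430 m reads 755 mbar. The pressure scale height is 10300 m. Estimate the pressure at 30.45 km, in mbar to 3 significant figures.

Between two levels, P₂ = P₁ exp(−Δz/H) with Δz = z₂ − z₁.
Δz = 30450 − 11430 = 19020 m; Δz/H = 19020/10300 = 1.8466.
P₂ = 755 × exp(−1.8466) = 755 × 0.15777 = 119.12 mbar.

P ≈ 119 mbar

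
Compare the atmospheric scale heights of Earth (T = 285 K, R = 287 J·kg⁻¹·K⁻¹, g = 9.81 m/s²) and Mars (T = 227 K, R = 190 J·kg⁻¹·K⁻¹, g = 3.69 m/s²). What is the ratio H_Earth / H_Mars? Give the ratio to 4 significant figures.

H_Earth/H_Mars ≈ 0.7134

H = RT/g for each body.
H_Earth = 287 × 285 / 9.81 = 8337.9 m.
H_Mars = 190 × 227 / 3.69 = 11688 m.
H_Earth/H_Mars = 8337.9/11688 = 0.71337.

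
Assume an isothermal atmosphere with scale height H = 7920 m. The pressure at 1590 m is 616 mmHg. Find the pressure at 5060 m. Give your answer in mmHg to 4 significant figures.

Between two levels, P₂ = P₁ exp(−Δz/H) with Δz = z₂ − z₁.
Δz = 5060.0 − 1590.0 = 3470.0 m; Δz/H = 3470.0/7920.0 = 0.43813.
P₂ = 616 × exp(−0.43813) = 616 × 0.64524 = 397.47 mmHg.

P ≈ 397.5 mmHg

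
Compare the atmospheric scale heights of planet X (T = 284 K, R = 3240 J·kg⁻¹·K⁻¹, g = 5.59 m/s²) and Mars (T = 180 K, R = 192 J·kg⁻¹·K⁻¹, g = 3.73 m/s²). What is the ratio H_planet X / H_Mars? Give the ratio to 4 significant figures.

H_planet X/H_Mars ≈ 17.77

H = RT/g for each body.
H_planet X = 3240 × 284 / 5.59 = 164610 m.
H_Mars = 192 × 180 / 3.73 = 9265.4 m.
H_planet X/H_Mars = 164610/9265.4 = 17.766.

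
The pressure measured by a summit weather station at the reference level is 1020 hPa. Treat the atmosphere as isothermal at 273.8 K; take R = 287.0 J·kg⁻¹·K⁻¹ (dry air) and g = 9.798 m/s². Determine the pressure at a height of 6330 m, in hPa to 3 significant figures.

P ≈ 463 hPa

Scale height: H = RT/g = 287.0 × 273.8 / 9.798 = 8020.1 m.
Barometric formula: P = P₀ exp(−z/H).
z/H = 6330.0/8020.1 = 0.78927; exp(−0.78927) = 0.45418.
P = 1020 × 0.45418 = 463.26 hPa.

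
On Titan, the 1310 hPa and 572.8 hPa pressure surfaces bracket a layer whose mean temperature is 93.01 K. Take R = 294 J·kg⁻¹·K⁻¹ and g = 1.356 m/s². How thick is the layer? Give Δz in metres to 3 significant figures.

Δz ≈ 16700 m

Hypsometric equation: Δz = (R T̄/g) ln(P₁/P₂).
R T̄/g = 294 × 93.01 / 1.356 = 20166 m.
ln(1310/572.8) = ln(2.2870) = 0.82724.
Δz = 20166 × 0.82724 = 16682 m.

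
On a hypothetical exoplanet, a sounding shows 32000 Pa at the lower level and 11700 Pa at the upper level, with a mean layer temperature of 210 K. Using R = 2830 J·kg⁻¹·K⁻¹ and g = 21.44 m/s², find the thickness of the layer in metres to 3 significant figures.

Hypsometric equation: Δz = (R T̄/g) ln(P₁/P₂).
R T̄/g = 2830 × 210 / 21.44 = 27719 m.
ln(32000/11700) = ln(2.7350) = 1.0061.
Δz = 27719 × 1.0061 = 27888 m.

Δz ≈ 27900 m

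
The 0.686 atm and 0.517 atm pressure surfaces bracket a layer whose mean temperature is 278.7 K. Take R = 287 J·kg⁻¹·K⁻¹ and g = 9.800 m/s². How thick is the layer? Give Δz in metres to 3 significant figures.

Δz ≈ 2310 m

Hypsometric equation: Δz = (R T̄/g) ln(P₁/P₂).
R T̄/g = 287 × 278.7 / 9.800 = 8161.9 m.
ln(0.686/0.517) = ln(1.3269) = 0.28285.
Δz = 8161.9 × 0.28285 = 2308.6 m.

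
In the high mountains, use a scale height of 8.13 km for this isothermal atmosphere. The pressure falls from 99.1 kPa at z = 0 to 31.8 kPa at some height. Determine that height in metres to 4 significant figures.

z ≈ 9241 m

Invert the barometric formula: z = H ln(P₀/P).
P₀/P = 99.1/31.8 = 3.1164; ln(3.1164) = 1.1367.
z = 8130.0 × 1.1367 = 9241.4 m.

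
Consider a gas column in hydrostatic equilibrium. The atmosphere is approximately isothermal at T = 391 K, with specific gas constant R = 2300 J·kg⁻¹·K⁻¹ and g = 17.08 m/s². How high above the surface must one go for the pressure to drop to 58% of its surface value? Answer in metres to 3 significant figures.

z ≈ 28700 m

Scale height: H = RT/g = 2300 × 391 / 17.08 = 52652 m.
Set P/P₀ = exp(−z/H) = 0.58, so z = −H ln(0.58).
−ln(0.58) = 0.54473; z = 52652 × 0.54473 = 28681 m.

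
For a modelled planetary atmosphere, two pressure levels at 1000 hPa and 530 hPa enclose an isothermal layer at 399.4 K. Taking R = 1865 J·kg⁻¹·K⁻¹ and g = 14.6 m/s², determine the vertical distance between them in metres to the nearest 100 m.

Hypsometric equation: Δz = (R T̄/g) ln(P₁/P₂).
R T̄/g = 1865 × 399.4 / 14.6 = 51019 m.
ln(1000/530) = ln(1.8868) = 0.63488.
Δz = 51019 × 0.63488 = 32391 m.

Δz ≈ 32400 m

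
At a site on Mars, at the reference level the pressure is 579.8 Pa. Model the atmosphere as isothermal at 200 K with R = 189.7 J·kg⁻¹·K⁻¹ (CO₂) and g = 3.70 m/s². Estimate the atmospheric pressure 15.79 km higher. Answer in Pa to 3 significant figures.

P ≈ 124 Pa

Scale height: H = RT/g = 189.7 × 200 / 3.70 = 10254 m.
Barometric formula: P = P₀ exp(−z/H).
z/H = 15790/10254 = 1.5399; exp(−1.5399) = 0.21440.
P = 579.8 × 0.21440 = 124.31 Pa.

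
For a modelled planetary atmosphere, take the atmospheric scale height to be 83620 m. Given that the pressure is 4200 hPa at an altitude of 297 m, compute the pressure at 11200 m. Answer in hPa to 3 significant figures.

Between two levels, P₂ = P₁ exp(−Δz/H) with Δz = z₂ − z₁.
Δz = 11200 − 297.00 = 10903 m; Δz/H = 10903/83620 = 0.13039.
P₂ = 4200 × exp(−0.13039) = 4200 × 0.87775 = 3686.6 hPa.

P ≈ 3690 hPa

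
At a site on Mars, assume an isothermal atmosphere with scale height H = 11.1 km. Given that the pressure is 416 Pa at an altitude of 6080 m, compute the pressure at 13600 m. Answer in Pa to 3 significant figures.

Between two levels, P₂ = P₁ exp(−Δz/H) with Δz = z₂ − z₁.
Δz = 13600 − 6080.0 = 7520.0 m; Δz/H = 7520.0/11100 = 0.67748.
P₂ = 416 × exp(−0.67748) = 416 × 0.50790 = 211.29 Pa.

P ≈ 211 Pa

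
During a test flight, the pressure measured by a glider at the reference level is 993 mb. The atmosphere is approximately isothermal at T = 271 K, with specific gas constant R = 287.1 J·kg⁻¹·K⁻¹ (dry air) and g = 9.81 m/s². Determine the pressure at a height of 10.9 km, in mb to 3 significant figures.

P ≈ 251 mb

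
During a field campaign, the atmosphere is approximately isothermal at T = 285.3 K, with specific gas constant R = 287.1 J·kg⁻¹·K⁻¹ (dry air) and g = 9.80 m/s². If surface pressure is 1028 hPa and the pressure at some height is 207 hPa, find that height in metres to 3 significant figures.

Scale height: H = RT/g = 287.1 × 285.3 / 9.80 = 8358.1 m.
Invert the barometric formula: z = H ln(P₀/P).
P₀/P = 1028/207 = 4.9662; ln(4.9662) = 1.6027.
z = 8358.1 × 1.6027 = 13396 m.

z ≈ 13400 m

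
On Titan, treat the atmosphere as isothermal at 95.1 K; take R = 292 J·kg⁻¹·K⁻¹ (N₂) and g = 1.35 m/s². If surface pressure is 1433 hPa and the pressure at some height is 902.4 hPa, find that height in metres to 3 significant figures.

z ≈ 9510 m

Scale height: H = RT/g = 292 × 95.1 / 1.35 = 20570 m.
Invert the barometric formula: z = H ln(P₀/P).
P₀/P = 1433/902.4 = 1.5880; ln(1.5880) = 0.46248.
z = 20570 × 0.46248 = 9513.2 m.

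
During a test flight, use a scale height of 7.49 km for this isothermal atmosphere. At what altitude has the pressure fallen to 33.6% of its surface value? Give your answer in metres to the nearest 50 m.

Set P/P₀ = exp(−z/H) = 0.336, so z = −H ln(0.336).
−ln(0.336) = 1.0906; z = 7490.0 × 1.0906 = 8168.6 m.

z ≈ 8150 m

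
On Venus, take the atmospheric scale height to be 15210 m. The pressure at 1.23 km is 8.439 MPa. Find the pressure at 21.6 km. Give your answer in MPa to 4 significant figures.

P ≈ 2.211 MPa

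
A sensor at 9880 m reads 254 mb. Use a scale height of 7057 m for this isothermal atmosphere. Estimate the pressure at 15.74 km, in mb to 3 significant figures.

P ≈ 111 mb

Between two levels, P₂ = P₁ exp(−Δz/H) with Δz = z₂ − z₁.
Δz = 15740 − 9880.0 = 5860.0 m; Δz/H = 5860.0/7057.0 = 0.83038.
P₂ = 254 × exp(−0.83038) = 254 × 0.43588 = 110.71 mb.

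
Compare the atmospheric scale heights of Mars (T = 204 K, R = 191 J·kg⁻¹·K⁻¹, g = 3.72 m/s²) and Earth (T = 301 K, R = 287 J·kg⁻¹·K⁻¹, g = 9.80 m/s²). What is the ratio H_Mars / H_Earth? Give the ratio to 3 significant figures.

H_Mars/H_Earth ≈ 1.19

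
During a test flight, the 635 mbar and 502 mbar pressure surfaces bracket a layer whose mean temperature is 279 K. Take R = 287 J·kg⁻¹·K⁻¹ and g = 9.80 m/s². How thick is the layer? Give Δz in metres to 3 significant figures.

Hypsometric equation: Δz = (R T̄/g) ln(P₁/P₂).
R T̄/g = 287 × 279 / 9.80 = 8170.7 m.
ln(635/502) = ln(1.2649) = 0.23499.
Δz = 8170.7 × 0.23499 = 1920.0 m.

Δz ≈ 1920 m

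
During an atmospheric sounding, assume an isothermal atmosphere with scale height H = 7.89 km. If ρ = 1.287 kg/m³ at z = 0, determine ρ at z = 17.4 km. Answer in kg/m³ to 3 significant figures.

ρ ≈ 0.142 kg/m³

In an isothermal atmosphere, density decays like pressure: ρ = ρ₀ exp(−z/H).
z/H = 17400/7890.0 = 2.2053; exp(−2.2053) = 0.11022.
ρ = 1.287 × 0.11022 = 0.14185 kg/m³.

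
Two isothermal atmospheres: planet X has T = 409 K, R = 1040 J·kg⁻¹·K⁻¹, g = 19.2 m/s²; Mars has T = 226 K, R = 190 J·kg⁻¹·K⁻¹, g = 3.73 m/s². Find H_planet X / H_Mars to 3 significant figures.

H = RT/g for each body.
H_planet X = 1040 × 409 / 19.2 = 22154 m.
H_Mars = 190 × 226 / 3.73 = 11512 m.
H_planet X/H_Mars = 22154/11512 = 1.9244.

H_planet X/H_Mars ≈ 1.92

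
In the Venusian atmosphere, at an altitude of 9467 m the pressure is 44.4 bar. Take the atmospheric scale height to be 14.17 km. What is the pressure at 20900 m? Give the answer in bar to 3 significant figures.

P ≈ 19.8 bar

Between two levels, P₂ = P₁ exp(−Δz/H) with Δz = z₂ − z₁.
Δz = 20900 − 9467.0 = 11433 m; Δz/H = 11433/14170 = 0.80685.
P₂ = 44.4 × exp(−0.80685) = 44.4 × 0.44626 = 19.814 bar.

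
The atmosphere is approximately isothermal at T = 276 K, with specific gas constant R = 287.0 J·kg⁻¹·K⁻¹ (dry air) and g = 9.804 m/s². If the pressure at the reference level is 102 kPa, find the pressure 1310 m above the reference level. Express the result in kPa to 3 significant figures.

P ≈ 86.7 kPa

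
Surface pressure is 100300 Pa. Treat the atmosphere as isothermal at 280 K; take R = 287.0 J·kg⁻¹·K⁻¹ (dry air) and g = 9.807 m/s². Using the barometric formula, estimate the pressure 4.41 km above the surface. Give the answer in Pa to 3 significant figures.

P ≈ 58600 Pa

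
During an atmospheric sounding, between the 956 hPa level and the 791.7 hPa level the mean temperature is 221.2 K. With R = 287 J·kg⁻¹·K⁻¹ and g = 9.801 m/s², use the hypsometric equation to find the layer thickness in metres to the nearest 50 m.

Δz ≈ 1200 m

Hypsometric equation: Δz = (R T̄/g) ln(P₁/P₂).
R T̄/g = 287 × 221.2 / 9.801 = 6477.3 m.
ln(956/791.7) = ln(1.2075) = 0.18855.
Δz = 6477.3 × 0.18855 = 1221.3 m.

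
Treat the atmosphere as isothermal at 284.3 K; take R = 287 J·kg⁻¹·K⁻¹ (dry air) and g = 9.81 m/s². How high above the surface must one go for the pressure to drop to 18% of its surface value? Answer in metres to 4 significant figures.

z ≈ 14260 m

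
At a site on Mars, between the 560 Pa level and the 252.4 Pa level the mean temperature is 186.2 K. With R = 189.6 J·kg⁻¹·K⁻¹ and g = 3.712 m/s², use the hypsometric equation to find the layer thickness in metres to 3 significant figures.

Hypsometric equation: Δz = (R T̄/g) ln(P₁/P₂).
R T̄/g = 189.6 × 186.2 / 3.712 = 9510.6 m.
ln(560/252.4) = ln(2.2187) = 0.79692.
Δz = 9510.6 × 0.79692 = 7579.2 m.

Δz ≈ 7580 m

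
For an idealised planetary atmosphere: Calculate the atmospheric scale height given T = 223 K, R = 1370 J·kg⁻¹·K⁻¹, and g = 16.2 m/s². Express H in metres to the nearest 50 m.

The scale height of an isothermal atmosphere is H = RT/g.
H = 1370 × 223 / 16.2 = 305510/16.2 = 18859 m.

H ≈ 18850 m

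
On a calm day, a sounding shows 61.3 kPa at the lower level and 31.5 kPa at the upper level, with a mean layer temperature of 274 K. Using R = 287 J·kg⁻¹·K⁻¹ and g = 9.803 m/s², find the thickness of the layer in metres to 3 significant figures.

Hypsometric equation: Δz = (R T̄/g) ln(P₁/P₂).
R T̄/g = 287 × 274 / 9.803 = 8021.8 m.
ln(61.3/31.5) = ln(1.9460) = 0.66578.
Δz = 8021.8 × 0.66578 = 5340.8 m.

Δz ≈ 5340 m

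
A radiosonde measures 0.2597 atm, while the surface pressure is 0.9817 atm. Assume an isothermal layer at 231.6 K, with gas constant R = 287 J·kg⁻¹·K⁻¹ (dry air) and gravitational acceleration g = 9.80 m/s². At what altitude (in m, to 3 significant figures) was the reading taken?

z ≈ 9020 m

Scale height: H = RT/g = 287 × 231.6 / 9.80 = 6782.6 m.
Invert the barometric formula: z = H ln(P₀/P).
P₀/P = 0.9817/0.2597 = 3.7801; ln(3.7801) = 1.3298.
z = 6782.6 × 1.3298 = 9019.5 m.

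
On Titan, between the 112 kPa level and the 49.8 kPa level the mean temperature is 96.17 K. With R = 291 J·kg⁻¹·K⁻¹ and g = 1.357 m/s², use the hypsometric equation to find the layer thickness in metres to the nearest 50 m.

Hypsometric equation: Δz = (R T̄/g) ln(P₁/P₂).
R T̄/g = 291 × 96.17 / 1.357 = 20623 m.
ln(112/49.8) = ln(2.2490) = 0.81049.
Δz = 20623 × 0.81049 = 16715 m.

Δz ≈ 16700 m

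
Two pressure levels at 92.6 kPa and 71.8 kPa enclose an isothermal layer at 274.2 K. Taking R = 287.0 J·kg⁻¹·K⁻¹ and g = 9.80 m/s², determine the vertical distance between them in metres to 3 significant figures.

Δz ≈ 2040 m

Hypsometric equation: Δz = (R T̄/g) ln(P₁/P₂).
R T̄/g = 287.0 × 274.2 / 9.80 = 8030.1 m.
ln(92.6/71.8) = ln(1.2897) = 0.25441.
Δz = 8030.1 × 0.25441 = 2042.9 m.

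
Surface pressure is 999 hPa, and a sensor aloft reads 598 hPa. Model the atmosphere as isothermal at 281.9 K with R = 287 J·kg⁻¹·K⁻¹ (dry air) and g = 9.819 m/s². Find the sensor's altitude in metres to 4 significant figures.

z ≈ 4228 m

Scale height: H = RT/g = 287 × 281.9 / 9.819 = 8239.7 m.
Invert the barometric formula: z = H ln(P₀/P).
P₀/P = 999/598 = 1.6706; ln(1.6706) = 0.51318.
z = 8239.7 × 0.51318 = 4228.4 m.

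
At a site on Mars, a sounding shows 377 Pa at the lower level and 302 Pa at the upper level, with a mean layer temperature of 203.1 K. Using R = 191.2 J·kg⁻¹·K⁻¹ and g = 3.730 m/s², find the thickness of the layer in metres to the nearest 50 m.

Hypsometric equation: Δz = (R T̄/g) ln(P₁/P₂).
R T̄/g = 191.2 × 203.1 / 3.730 = 10411 m.
ln(377/302) = ln(1.2483) = 0.22178.
Δz = 10411 × 0.22178 = 2309.0 m.

Δz ≈ 2300 m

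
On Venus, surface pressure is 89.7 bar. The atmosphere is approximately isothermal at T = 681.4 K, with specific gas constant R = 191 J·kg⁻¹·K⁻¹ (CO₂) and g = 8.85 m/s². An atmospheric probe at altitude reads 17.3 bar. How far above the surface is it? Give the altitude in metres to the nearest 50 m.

Scale height: H = RT/g = 191 × 681.4 / 8.85 = 14706 m.
Invert the barometric formula: z = H ln(P₀/P).
P₀/P = 89.7/17.3 = 5.1850; ln(5.1850) = 1.6458.
z = 14706 × 1.6458 = 24203 m.

z ≈ 24200 m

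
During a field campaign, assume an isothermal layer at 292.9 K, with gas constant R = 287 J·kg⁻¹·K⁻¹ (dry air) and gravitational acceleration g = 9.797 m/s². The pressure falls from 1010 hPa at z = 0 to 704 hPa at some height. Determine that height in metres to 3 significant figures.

z ≈ 3100 m

Scale height: H = RT/g = 287 × 292.9 / 9.797 = 8580.4 m.
Invert the barometric formula: z = H ln(P₀/P).
P₀/P = 1010/704 = 1.4347; ln(1.4347) = 0.36096.
z = 8580.4 × 0.36096 = 3097.2 m.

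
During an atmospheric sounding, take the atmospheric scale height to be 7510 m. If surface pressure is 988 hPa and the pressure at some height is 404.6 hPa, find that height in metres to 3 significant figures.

z ≈ 6700 m

Invert the barometric formula: z = H ln(P₀/P).
P₀/P = 988/404.6 = 2.4419; ln(2.4419) = 0.89278.
z = 7510.0 × 0.89278 = 6704.8 m.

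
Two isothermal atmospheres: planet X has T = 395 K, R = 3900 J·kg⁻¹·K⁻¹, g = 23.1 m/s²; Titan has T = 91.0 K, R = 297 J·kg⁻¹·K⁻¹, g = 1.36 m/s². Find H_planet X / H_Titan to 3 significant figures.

H = RT/g for each body.
H_planet X = 3900 × 395 / 23.1 = 66688 m.
H_Titan = 297 × 91.0 / 1.36 = 19873 m.
H_planet X/H_Titan = 66688/19873 = 3.3557.

H_planet X/H_Titan ≈ 3.36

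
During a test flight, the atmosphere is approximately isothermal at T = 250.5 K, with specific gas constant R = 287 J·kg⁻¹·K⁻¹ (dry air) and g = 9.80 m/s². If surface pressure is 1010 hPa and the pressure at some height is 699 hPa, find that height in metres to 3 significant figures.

Scale height: H = RT/g = 287 × 250.5 / 9.80 = 7336.1 m.
Invert the barometric formula: z = H ln(P₀/P).
P₀/P = 1010/699 = 1.4449; ln(1.4449) = 0.36804.
z = 7336.1 × 0.36804 = 2700.0 m.

z ≈ 2700 m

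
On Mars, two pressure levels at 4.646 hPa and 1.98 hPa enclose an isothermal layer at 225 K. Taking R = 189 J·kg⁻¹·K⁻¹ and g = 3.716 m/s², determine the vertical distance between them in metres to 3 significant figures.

Δz ≈ 9760 m

Hypsometric equation: Δz = (R T̄/g) ln(P₁/P₂).
R T̄/g = 189 × 225 / 3.716 = 11444 m.
ln(4.646/1.98) = ln(2.3465) = 0.85292.
Δz = 11444 × 0.85292 = 9760.8 m.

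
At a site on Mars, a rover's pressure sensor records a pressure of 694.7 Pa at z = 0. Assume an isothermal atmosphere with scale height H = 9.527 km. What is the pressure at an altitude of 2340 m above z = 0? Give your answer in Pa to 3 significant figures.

Barometric formula: P = P₀ exp(−z/H).
z/H = 2340.0/9527.0 = 0.24562; exp(−0.24562) = 0.78222.
P = 694.7 × 0.78222 = 543.41 Pa.

P ≈ 543 Pa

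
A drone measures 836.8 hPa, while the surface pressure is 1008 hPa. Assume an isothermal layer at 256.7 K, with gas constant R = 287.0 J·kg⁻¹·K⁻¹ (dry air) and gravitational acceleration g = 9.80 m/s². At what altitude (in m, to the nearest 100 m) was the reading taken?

z ≈ 1400 m

Scale height: H = RT/g = 287.0 × 256.7 / 9.80 = 7517.6 m.
Invert the barometric formula: z = H ln(P₀/P).
P₀/P = 1008/836.8 = 1.2046; ln(1.2046) = 0.18615.
z = 7517.6 × 0.18615 = 1399.4 m.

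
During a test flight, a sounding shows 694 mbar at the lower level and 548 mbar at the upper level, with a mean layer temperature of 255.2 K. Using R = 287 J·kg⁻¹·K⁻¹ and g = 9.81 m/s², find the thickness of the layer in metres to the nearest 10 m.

Hypsometric equation: Δz = (R T̄/g) ln(P₁/P₂).
R T̄/g = 287 × 255.2 / 9.81 = 7466.1 m.
ln(694/548) = ln(1.2664) = 0.23618.
Δz = 7466.1 × 0.23618 = 1763.3 m.

Δz ≈ 1760 m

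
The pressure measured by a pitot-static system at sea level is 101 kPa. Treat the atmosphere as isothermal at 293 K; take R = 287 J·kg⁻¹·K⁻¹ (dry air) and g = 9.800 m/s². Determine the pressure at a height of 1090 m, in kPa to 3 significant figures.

P ≈ 89.0 kPa

Scale height: H = RT/g = 287 × 293 / 9.800 = 8580.7 m.
Barometric formula: P = P₀ exp(−z/H).
z/H = 1090.0/8580.7 = 0.12703; exp(−0.12703) = 0.88071.
P = 101 × 0.88071 = 88.952 kPa.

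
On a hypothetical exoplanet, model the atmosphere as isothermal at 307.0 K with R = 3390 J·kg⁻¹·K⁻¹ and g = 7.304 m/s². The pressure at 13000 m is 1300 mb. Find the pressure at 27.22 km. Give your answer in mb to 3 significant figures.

Scale height: H = RT/g = 3390 × 307.0 / 7.304 = 142490 m.
Between two levels, P₂ = P₁ exp(−Δz/H) with Δz = z₂ − z₁.
Δz = 27220 − 13000 = 14220 m; Δz/H = 14220/142490 = 0.099796.
P₂ = 1300 × exp(−0.099796) = 1300 × 0.90502 = 1176.5 mb.

P ≈ 1180 mb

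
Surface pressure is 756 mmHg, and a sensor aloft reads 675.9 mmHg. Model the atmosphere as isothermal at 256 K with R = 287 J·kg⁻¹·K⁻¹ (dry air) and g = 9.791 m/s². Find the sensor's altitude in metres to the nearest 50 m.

z ≈ 850 m

Scale height: H = RT/g = 287 × 256 / 9.791 = 7504.0 m.
Invert the barometric formula: z = H ln(P₀/P).
P₀/P = 756/675.9 = 1.1185; ln(1.1185) = 0.11199.
z = 7504.0 × 0.11199 = 840.37 m.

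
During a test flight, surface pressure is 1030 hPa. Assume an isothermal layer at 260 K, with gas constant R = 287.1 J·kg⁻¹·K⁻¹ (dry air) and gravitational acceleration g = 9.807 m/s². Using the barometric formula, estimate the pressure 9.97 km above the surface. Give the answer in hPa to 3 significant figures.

Scale height: H = RT/g = 287.1 × 260 / 9.807 = 7611.5 m.
Barometric formula: P = P₀ exp(−z/H).
z/H = 9970.0/7611.5 = 1.3099; exp(−1.3099) = 0.26985.
P = 1030 × 0.26985 = 277.95 hPa.

P ≈ 278 hPa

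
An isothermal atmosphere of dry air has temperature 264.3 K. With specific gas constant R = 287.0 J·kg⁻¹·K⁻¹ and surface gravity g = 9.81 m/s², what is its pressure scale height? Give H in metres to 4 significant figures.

The scale height of an isothermal atmosphere is H = RT/g.
H = 287.0 × 264.3 / 9.81 = 75854/9.81 = 7732.3 m.

H ≈ 7732 m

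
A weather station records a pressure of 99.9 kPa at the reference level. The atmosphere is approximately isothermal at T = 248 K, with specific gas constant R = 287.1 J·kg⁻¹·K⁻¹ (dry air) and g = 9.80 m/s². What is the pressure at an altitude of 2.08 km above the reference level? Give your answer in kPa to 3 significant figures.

P ≈ 75.0 kPa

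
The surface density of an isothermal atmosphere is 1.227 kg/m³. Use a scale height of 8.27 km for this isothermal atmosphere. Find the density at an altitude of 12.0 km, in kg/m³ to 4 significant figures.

In an isothermal atmosphere, density decays like pressure: ρ = ρ₀ exp(−z/H).
z/H = 12000/8270.0 = 1.4510; exp(−1.4510) = 0.23434.
ρ = 1.227 × 0.23434 = 0.28754 kg/m³.

ρ ≈ 0.2875 kg/m³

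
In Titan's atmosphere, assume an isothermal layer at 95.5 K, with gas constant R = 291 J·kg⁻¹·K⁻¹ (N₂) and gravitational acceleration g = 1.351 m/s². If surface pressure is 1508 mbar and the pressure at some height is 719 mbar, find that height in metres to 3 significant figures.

z ≈ 15200 m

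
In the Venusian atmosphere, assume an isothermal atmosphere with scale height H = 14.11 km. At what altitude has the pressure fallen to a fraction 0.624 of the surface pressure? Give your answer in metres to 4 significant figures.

z ≈ 6654 m

Set P/P₀ = exp(−z/H) = 0.624, so z = −H ln(0.624).
−ln(0.624) = 0.47160; z = 14110 × 0.47160 = 6654.3 m.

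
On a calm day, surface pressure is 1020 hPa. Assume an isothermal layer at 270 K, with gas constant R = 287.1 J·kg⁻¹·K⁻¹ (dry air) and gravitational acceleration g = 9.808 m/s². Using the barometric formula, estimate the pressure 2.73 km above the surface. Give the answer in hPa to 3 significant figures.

P ≈ 722 hPa

Scale height: H = RT/g = 287.1 × 270 / 9.808 = 7903.4 m.
Barometric formula: P = P₀ exp(−z/H).
z/H = 2730.0/7903.4 = 0.34542; exp(−0.34542) = 0.70792.
P = 1020 × 0.70792 = 722.08 hPa.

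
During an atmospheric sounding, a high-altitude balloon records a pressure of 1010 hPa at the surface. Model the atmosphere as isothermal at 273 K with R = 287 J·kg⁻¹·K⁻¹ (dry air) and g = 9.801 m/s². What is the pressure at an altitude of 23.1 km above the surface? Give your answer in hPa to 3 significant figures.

Scale height: H = RT/g = 287 × 273 / 9.801 = 7994.2 m.
Barometric formula: P = P₀ exp(−z/H).
z/H = 23100/7994.2 = 2.8896; exp(−2.8896) = 0.055598.
P = 1010 × 0.055598 = 56.154 hPa.

P ≈ 56.2 hPa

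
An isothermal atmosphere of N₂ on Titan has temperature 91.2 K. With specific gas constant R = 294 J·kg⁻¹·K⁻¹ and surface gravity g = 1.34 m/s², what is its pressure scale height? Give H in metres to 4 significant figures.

H ≈ 20010 m

The scale height of an isothermal atmosphere is H = RT/g.
H = 294 × 91.2 / 1.34 = 26813/1.34 = 20010 m.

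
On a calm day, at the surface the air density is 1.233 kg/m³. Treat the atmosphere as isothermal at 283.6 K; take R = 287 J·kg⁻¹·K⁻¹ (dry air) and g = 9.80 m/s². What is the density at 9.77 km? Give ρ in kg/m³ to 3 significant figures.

ρ ≈ 0.380 kg/m³

Scale height: H = RT/g = 287 × 283.6 / 9.80 = 8305.4 m.
In an isothermal atmosphere, density decays like pressure: ρ = ρ₀ exp(−z/H).
z/H = 9770.0/8305.4 = 1.1763; exp(−1.1763) = 0.30842.
ρ = 1.233 × 0.30842 = 0.38028 kg/m³.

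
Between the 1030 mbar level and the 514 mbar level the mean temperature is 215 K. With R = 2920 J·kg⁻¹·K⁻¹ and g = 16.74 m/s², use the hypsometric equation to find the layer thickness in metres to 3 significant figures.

Hypsometric equation: Δz = (R T̄/g) ln(P₁/P₂).
R T̄/g = 2920 × 215 / 16.74 = 37503 m.
ln(1030/514) = ln(2.0039) = 0.69510.
Δz = 37503 × 0.69510 = 26068 m.

Δz ≈ 26100 m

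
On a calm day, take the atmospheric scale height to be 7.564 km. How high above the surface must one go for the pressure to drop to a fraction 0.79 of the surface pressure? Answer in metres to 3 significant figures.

z ≈ 1780 m

Set P/P₀ = exp(−z/H) = 0.79, so z = −H ln(0.79).
−ln(0.79) = 0.23572; z = 7564.0 × 0.23572 = 1783.0 m.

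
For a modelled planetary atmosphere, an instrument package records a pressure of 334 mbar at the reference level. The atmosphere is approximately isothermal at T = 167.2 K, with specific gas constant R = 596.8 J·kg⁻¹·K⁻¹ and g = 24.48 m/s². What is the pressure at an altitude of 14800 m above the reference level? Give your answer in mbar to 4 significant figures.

Scale height: H = RT/g = 596.8 × 167.2 / 24.48 = 4076.2 m.
Barometric formula: P = P₀ exp(−z/H).
z/H = 14800/4076.2 = 3.6308; exp(−3.6308) = 0.026495.
P = 334 × 0.026495 = 8.8493 mbar.

P ≈ 8.849 mbar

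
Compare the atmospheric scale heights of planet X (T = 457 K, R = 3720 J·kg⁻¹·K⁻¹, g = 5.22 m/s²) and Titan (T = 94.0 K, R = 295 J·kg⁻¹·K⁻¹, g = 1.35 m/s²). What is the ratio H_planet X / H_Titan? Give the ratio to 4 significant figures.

H = RT/g for each body.
H_planet X = 3720 × 457 / 5.22 = 325680 m.
H_Titan = 295 × 94.0 / 1.35 = 20541 m.
H_planet X/H_Titan = 325680/20541 = 15.855.

H_planet X/H_Titan ≈ 15.86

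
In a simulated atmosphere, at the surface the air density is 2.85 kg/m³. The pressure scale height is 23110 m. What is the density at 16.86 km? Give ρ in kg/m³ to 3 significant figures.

ρ ≈ 1.37 kg/m³

In an isothermal atmosphere, density decays like pressure: ρ = ρ₀ exp(−z/H).
z/H = 16860/23110 = 0.72955; exp(−0.72955) = 0.48213.
ρ = 2.85 × 0.48213 = 1.3741 kg/m³.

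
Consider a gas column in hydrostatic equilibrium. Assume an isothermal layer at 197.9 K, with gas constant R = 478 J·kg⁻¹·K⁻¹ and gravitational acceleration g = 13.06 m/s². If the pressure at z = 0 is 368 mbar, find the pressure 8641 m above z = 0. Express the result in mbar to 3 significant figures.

Scale height: H = RT/g = 478 × 197.9 / 13.06 = 7243.2 m.
Barometric formula: P = P₀ exp(−z/H).
z/H = 8641.0/7243.2 = 1.1930; exp(−1.1930) = 0.30331.
P = 368 × 0.30331 = 111.62 mbar.

P ≈ 112 mbar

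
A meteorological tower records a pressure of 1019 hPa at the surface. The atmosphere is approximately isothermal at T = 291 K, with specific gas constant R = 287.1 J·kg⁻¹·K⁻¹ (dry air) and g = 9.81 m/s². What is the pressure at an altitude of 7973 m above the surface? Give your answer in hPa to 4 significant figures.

P ≈ 399.6 hPa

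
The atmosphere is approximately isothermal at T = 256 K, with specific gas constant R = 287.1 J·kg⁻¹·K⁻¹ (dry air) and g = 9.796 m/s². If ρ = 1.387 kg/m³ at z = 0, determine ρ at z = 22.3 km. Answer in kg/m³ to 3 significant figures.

ρ ≈ 0.0710 kg/m³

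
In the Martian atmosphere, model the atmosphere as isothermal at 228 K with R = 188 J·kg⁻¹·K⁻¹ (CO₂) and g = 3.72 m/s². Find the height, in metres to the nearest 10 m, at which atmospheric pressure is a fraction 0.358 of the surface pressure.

Scale height: H = RT/g = 188 × 228 / 3.72 = 11523 m.
Set P/P₀ = exp(−z/H) = 0.358, so z = −H ln(0.358).
−ln(0.358) = 1.0272; z = 11523 × 1.0272 = 11836 m.

z ≈ 11840 m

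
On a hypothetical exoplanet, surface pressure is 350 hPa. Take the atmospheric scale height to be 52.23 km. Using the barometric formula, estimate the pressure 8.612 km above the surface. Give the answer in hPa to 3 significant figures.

P ≈ 297 hPa

Barometric formula: P = P₀ exp(−z/H).
z/H = 8612.0/52230 = 0.16489; exp(−0.16489) = 0.84799.
P = 350 × 0.84799 = 296.80 hPa.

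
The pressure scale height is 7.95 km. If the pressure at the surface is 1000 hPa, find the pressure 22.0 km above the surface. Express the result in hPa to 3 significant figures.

P ≈ 62.8 hPa

Barometric formula: P = P₀ exp(−z/H).
z/H = 22000/7950.0 = 2.7673; exp(−2.7673) = 0.062831.
P = 1000 × 0.062831 = 62.831 hPa.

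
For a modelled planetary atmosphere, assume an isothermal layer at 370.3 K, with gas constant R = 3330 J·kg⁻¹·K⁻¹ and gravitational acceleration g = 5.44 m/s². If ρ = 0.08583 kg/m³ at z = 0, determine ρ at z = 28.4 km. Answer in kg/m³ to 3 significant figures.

Scale height: H = RT/g = 3330 × 370.3 / 5.44 = 226670 m.
In an isothermal atmosphere, density decays like pressure: ρ = ρ₀ exp(−z/H).
z/H = 28400/226670 = 0.12529; exp(−0.12529) = 0.88224.
ρ = 0.08583 × 0.88224 = 0.075723 kg/m³.

ρ ≈ 0.0757 kg/m³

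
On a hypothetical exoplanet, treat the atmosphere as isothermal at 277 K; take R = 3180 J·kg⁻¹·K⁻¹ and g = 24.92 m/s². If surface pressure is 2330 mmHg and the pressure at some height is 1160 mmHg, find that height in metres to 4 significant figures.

z ≈ 24650 m

Scale height: H = RT/g = 3180 × 277 / 24.92 = 35348 m.
Invert the barometric formula: z = H ln(P₀/P).
P₀/P = 2330/1160 = 2.0086; ln(2.0086) = 0.69744.
z = 35348 × 0.69744 = 24653 m.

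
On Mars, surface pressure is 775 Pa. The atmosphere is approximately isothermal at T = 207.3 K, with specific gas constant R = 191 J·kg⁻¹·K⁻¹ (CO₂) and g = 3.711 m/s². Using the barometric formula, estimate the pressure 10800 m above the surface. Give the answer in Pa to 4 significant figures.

P ≈ 281.6 Pa

Scale height: H = RT/g = 191 × 207.3 / 3.711 = 10669 m.
Barometric formula: P = P₀ exp(−z/H).
z/H = 10800/10669 = 1.0123; exp(−1.0123) = 0.36338.
P = 775 × 0.36338 = 281.62 Pa.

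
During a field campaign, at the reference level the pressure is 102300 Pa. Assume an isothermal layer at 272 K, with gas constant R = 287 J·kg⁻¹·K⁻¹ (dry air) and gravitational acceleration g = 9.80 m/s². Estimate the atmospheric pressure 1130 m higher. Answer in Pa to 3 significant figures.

P ≈ 88800 Pa

Scale height: H = RT/g = 287 × 272 / 9.80 = 7965.7 m.
Barometric formula: P = P₀ exp(−z/H).
z/H = 1130.0/7965.7 = 0.14186; exp(−0.14186) = 0.86774.
P = 102300 × 0.86774 = 88770 Pa.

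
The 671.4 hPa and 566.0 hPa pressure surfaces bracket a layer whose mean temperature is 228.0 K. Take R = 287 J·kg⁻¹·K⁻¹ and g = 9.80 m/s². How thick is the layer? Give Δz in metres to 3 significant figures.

Δz ≈ 1140 m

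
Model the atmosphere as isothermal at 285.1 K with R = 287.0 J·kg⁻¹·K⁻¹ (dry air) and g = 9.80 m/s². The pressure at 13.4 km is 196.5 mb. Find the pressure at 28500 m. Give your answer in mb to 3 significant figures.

P ≈ 32.2 mb

Scale height: H = RT/g = 287.0 × 285.1 / 9.80 = 8349.4 m.
Between two levels, P₂ = P₁ exp(−Δz/H) with Δz = z₂ − z₁.
Δz = 28500 − 13400 = 15100 m; Δz/H = 15100/8349.4 = 1.8085.
P₂ = 196.5 × exp(−1.8085) = 196.5 × 0.16390 = 32.206 mb.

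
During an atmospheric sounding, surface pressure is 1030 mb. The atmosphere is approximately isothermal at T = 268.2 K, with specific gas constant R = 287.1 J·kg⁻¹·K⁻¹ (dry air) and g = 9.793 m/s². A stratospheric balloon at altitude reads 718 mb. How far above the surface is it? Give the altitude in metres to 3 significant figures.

z ≈ 2840 m

Scale height: H = RT/g = 287.1 × 268.2 / 9.793 = 7862.8 m.
Invert the barometric formula: z = H ln(P₀/P).
P₀/P = 1030/718 = 1.4345; ln(1.4345) = 0.36082.
z = 7862.8 × 0.36082 = 2837.1 m.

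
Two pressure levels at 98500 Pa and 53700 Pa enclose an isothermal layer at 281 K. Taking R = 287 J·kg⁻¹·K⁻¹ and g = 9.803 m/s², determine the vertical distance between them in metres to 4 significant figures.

Δz ≈ 4991 m

Hypsometric equation: Δz = (R T̄/g) ln(P₁/P₂).
R T̄/g = 287 × 281 / 9.803 = 8226.8 m.
ln(98500/53700) = ln(1.8343) = 0.60666.
Δz = 8226.8 × 0.60666 = 4990.9 m.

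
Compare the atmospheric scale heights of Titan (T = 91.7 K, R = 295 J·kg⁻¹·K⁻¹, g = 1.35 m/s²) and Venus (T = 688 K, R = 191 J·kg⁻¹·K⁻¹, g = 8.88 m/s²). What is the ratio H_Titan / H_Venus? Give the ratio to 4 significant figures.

H = RT/g for each body.
H_Titan = 295 × 91.7 / 1.35 = 20038 m.
H_Venus = 191 × 688 / 8.88 = 14798 m.
H_Titan/H_Venus = 20038/14798 = 1.3541.

H_Titan/H_Venus ≈ 1.354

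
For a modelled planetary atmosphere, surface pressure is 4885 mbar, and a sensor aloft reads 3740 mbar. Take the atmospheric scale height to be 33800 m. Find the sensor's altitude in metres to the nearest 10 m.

z ≈ 9030 m

Invert the barometric formula: z = H ln(P₀/P).
P₀/P = 4885/3740 = 1.3061; ln(1.3061) = 0.26705.
z = 33800 × 0.26705 = 9026.3 m.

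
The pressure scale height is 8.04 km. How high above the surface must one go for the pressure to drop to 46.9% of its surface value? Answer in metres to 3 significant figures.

Set P/P₀ = exp(−z/H) = 0.469, so z = −H ln(0.469).
−ln(0.469) = 0.75715; z = 8040.0 × 0.75715 = 6087.5 m.

z ≈ 6090 m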